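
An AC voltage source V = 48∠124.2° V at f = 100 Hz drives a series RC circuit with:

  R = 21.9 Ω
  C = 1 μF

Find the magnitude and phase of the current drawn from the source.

Step 1 — Angular frequency: ω = 2π·f = 2π·100 = 628.3 rad/s.
Step 2 — Component impedances:
  R: Z = R = 21.9 Ω
  C: Z = 1/(jωC) = -j/(ω·C) = 0 - j1592 Ω
Step 3 — Series combination: Z_total = R + C = 21.9 - j1592 Ω = 1592∠-89.2° Ω.
Step 4 — Source phasor: V = 48∠124.2° V = -26.98 + j39.7 V.
Step 5 — Ohm's law: I = V / Z_total = (-26.98 + j39.7) / (21.9 - j1592) = -0.02517 - j0.01661 A.
Step 6 — Convert to polar: |I| = 0.03016 A, ∠I = -146.6°.

I = 0.03016∠-146.6° A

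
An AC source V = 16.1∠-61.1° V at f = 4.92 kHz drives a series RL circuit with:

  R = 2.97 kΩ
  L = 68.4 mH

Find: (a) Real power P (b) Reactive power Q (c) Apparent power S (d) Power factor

Step 1 — Angular frequency: ω = 2π·f = 2π·4920 = 3.091e+04 rad/s.
Step 2 — Component impedances:
  R: Z = R = 2970 Ω
  L: Z = jωL = j·3.091e+04·0.0684 = 0 + j2114 Ω
Step 3 — Series combination: Z_total = R + L = 2970 + j2114 Ω = 3646∠35.4° Ω.
Step 4 — Source phasor: V = 16.1∠-61.1° V = 7.781 - j14.09 V.
Step 5 — Current: I = V / Z = -0.0005036 - j0.004387 A = 0.004416∠-96.5° A.
Step 6 — Complex power: S = V·I* = 0.05792 + j0.04124 VA.
Step 7 — Real power: P = Re(S) = 0.05792 W.
Step 8 — Reactive power: Q = Im(S) = 0.04124 VAR.
Step 9 — Apparent power: |S| = 0.0711 VA.
Step 10 — Power factor: PF = P/|S| = 0.8146 (lagging).

(a) P = 0.05792 W  (b) Q = 0.04124 VAR  (c) S = 0.0711 VA  (d) PF = 0.8146 (lagging)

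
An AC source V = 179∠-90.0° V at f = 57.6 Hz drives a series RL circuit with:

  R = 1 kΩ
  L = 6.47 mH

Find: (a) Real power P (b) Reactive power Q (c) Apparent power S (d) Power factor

Step 1 — Angular frequency: ω = 2π·f = 2π·57.6 = 361.9 rad/s.
Step 2 — Component impedances:
  R: Z = R = 1000 Ω
  L: Z = jωL = j·361.9·0.00647 = 0 + j2.342 Ω
Step 3 — Series combination: Z_total = R + L = 1000 + j2.342 Ω = 1000∠0.1° Ω.
Step 4 — Source phasor: V = 179∠-90.0° V = 0 - j179 V.
Step 5 — Current: I = V / Z = -0.0004191 - j0.179 A = 0.179∠-90.1° A.
Step 6 — Complex power: S = V·I* = 32.04 + j0.07503 VA.
Step 7 — Real power: P = Re(S) = 32.04 W.
Step 8 — Reactive power: Q = Im(S) = 0.07503 VAR.
Step 9 — Apparent power: |S| = 32.04 VA.
Step 10 — Power factor: PF = P/|S| = 1 (lagging).

(a) P = 32.04 W  (b) Q = 0.07503 VAR  (c) S = 32.04 VA  (d) PF = 1 (lagging)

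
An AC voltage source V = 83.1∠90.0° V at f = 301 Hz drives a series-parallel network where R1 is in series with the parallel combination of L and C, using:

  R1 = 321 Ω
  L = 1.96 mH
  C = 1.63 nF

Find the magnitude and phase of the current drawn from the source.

Step 1 — Angular frequency: ω = 2π·f = 2π·301 = 1891 rad/s.
Step 2 — Component impedances:
  R1: Z = R = 321 Ω
  L: Z = jωL = j·1891·0.00196 = 0 + j3.707 Ω
  C: Z = 1/(jωC) = -j/(ω·C) = 0 - j3.244e+05 Ω
Step 3 — Parallel branch: L || C = 1/(1/L + 1/C) = 0 + j3.707 Ω.
Step 4 — Series with R1: Z_total = R1 + (L || C) = 321 + j3.707 Ω = 321∠0.7° Ω.
Step 5 — Source phasor: V = 83.1∠90.0° V = 0 + j83.1 V.
Step 6 — Ohm's law: I = V / Z_total = (0 + j83.1) / (321 + j3.707) = 0.002989 + j0.2588 A.
Step 7 — Convert to polar: |I| = 0.2589 A, ∠I = 89.3°.

I = 0.2589∠89.3° A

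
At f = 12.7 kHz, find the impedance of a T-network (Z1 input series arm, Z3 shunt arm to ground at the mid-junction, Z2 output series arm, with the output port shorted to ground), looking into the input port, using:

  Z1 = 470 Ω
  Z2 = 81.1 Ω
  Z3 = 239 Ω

Step 1 — Angular frequency: ω = 2π·f = 2π·1.27e+04 = 7.98e+04 rad/s.
Step 2 — Component impedances:
  Z1: Z = R = 470 Ω
  Z2: Z = R = 81.1 Ω
  Z3: Z = R = 239 Ω
Step 3 — With the output port shorted to ground, the output series arm Z2 runs from the junction to ground; the shunt arm Z3 also runs from the junction to ground. They appear in parallel: Z3 || Z2 = 60.55 Ω.
Step 4 — Series with input arm Z1: Z_in = Z1 + (Z3 || Z2) = 530.6 Ω = 530.6∠0.0° Ω.

Z = 530.6 Ω = 530.6∠0.0° Ω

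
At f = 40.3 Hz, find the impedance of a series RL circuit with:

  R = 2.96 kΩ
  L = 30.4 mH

Step 1 — Angular frequency: ω = 2π·f = 2π·40.3 = 253.2 rad/s.
Step 2 — Component impedances:
  R: Z = R = 2960 Ω
  L: Z = jωL = j·253.2·0.0304 = 0 + j7.698 Ω
Step 3 — Series combination: Z_total = R + L = 2960 + j7.698 Ω = 2960∠0.1° Ω.

Z = 2960 + j7.698 Ω = 2960∠0.1° Ω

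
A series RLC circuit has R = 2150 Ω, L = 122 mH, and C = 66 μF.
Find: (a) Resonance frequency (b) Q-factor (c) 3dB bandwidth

Step 1 — Resonance: ω₀ = 1/√(LC) = 1/√(0.122·6.6e-05) = 352.4 rad/s.
Step 2 — f₀ = ω₀/(2π) = 56.09 Hz.
Step 3 — Series Q: Q = ω₀L/R = 352.4·0.122/2150 = 0.02.
Step 4 — Bandwidth: Δω = ω₀/Q = 1.762e+04 rad/s; BW = Δω/(2π) = 2805 Hz.

(a) f₀ = 56.09 Hz  (b) Q = 0.02  (c) BW = 2805 Hz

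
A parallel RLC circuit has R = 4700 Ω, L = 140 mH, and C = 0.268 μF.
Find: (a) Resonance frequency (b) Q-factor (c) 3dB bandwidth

Step 1 — Resonance: ω₀ = 1/√(LC) = 1/√(0.14·2.68e-07) = 5163 rad/s.
Step 2 — f₀ = ω₀/(2π) = 821.7 Hz.
Step 3 — Parallel Q: Q = R/(ω₀L) = 4700/(5163·0.14) = 6.503.
Step 4 — Bandwidth: Δω = ω₀/Q = 793.9 rad/s; BW = Δω/(2π) = 126.4 Hz.

(a) f₀ = 821.7 Hz  (b) Q = 6.503  (c) BW = 126.4 Hz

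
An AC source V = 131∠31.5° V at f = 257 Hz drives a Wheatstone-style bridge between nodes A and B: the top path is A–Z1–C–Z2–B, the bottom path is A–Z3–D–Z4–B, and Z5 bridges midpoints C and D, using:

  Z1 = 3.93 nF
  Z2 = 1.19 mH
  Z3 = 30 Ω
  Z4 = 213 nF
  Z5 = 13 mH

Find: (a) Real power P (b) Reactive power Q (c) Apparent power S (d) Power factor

Step 1 — Angular frequency: ω = 2π·f = 2π·257 = 1615 rad/s.
Step 2 — Component impedances:
  Z1: Z = 1/(jωC) = -j/(ω·C) = 0 - j1.576e+05 Ω
  Z2: Z = jωL = j·1615·0.00119 = 0 + j1.922 Ω
  Z3: Z = R = 30 Ω
  Z4: Z = 1/(jωC) = -j/(ω·C) = 0 - j2907 Ω
  Z5: Z = jωL = j·1615·0.013 = 0 + j20.99 Ω
Step 3 — Bridge requires nodal analysis (the Z5 bridge couples midpoints C and D, so the two paths cannot be reduced to a simple series/parallel combination). Setting node B to ground and injecting 1 A at node A, the 3-node admittance system at A, C, D solves to V_A = Z_AB = 30.01 + j23.09 Ω = 37.87∠37.6° Ω.
Step 4 — Source phasor: V = 131∠31.5° V = 111.7 + j68.45 V.
Step 5 — Current: I = V / Z = 3.44 - j0.3665 A = 3.46∠-6.1° A.
Step 6 — Complex power: S = V·I* = 359.2 + j276.4 VA.
Step 7 — Real power: P = Re(S) = 359.2 W.
Step 8 — Reactive power: Q = Im(S) = 276.4 VAR.
Step 9 — Apparent power: |S| = 453.2 VA.
Step 10 — Power factor: PF = P/|S| = 0.7925 (lagging).

(a) P = 359.2 W  (b) Q = 276.4 VAR  (c) S = 453.2 VA  (d) PF = 0.7925 (lagging)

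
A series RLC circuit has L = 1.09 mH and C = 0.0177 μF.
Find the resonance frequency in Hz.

Step 1 — Resonance condition Im(Z)=0 gives ω₀ = 1/√(LC).
Step 2 — ω₀ = 1/√(0.00109·1.77e-08) = 2.277e+05 rad/s.
Step 3 — f₀ = ω₀/(2π) = 3.623e+04 Hz.

f₀ = 3.623e+04 Hz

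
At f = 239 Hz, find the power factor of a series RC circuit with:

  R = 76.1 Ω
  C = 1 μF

Step 1 — Angular frequency: ω = 2π·f = 2π·239 = 1502 rad/s.
Step 2 — Component impedances:
  R: Z = R = 76.1 Ω
  C: Z = 1/(jωC) = -j/(ω·C) = 0 - j665.9 Ω
Step 3 — Series combination: Z_total = R + C = 76.1 - j665.9 Ω = 670.3∠-83.5° Ω.
Step 4 — Power factor: PF = cos(φ) = Re(Z)/|Z| = 76.1/670.3 = 0.1135.
Step 5 — Type: Im(Z) = -665.9 ⇒ leading (phase φ = -83.5°).

PF = 0.1135 (leading, φ = -83.5°)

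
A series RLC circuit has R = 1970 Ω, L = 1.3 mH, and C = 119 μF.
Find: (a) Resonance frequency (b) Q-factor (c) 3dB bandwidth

Step 1 — Resonance condition Im(Z)=0 gives ω₀ = 1/√(LC).
Step 2 — ω₀ = 1/√(0.0013·0.000119) = 2542 rad/s.
Step 3 — f₀ = ω₀/(2π) = 404.6 Hz.
Step 4 — Series Q: Q = ω₀L/R = 2542·0.0013/1970 = 0.001678.
Step 5 — 3dB bandwidth: Δω = ω₀/Q = 1.515e+06 rad/s; BW = Δω/(2π) = 2.412e+05 Hz.

(a) f₀ = 404.6 Hz  (b) Q = 0.001678  (c) BW = 2.412e+05 Hz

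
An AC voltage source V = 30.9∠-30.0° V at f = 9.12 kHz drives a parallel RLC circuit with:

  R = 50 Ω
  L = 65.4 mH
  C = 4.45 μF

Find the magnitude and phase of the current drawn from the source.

Step 1 — Angular frequency: ω = 2π·f = 2π·9120 = 5.73e+04 rad/s.
Step 2 — Component impedances:
  R: Z = R = 50 Ω
  L: Z = jωL = j·5.73e+04·0.0654 = 0 + j3748 Ω
  C: Z = 1/(jωC) = -j/(ω·C) = 0 - j3.922 Ω
Step 3 — Parallel combination: 1/Z_total = 1/R + 1/L + 1/C; Z_total = 0.3063 - j3.902 Ω = 3.914∠-85.5° Ω.
Step 4 — Source phasor: V = 30.9∠-30.0° V = 26.76 - j15.45 V.
Step 5 — Ohm's law: I = V / Z_total = (26.76 - j15.45) / (0.3063 - j3.902) = 4.471 + j6.508 A.
Step 6 — Convert to polar: |I| = 7.895 A, ∠I = 55.5°.

I = 7.895∠55.5° A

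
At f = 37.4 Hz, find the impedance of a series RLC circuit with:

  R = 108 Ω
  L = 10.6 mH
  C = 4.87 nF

Step 1 — Angular frequency: ω = 2π·f = 2π·37.4 = 235 rad/s.
Step 2 — Component impedances:
  R: Z = R = 108 Ω
  L: Z = jωL = j·235·0.0106 = 0 + j2.491 Ω
  C: Z = 1/(jωC) = -j/(ω·C) = 0 - j8.738e+05 Ω
Step 3 — Series combination: Z_total = R + L + C = 108 - j8.738e+05 Ω = 8.738e+05∠-90.0° Ω.

Z = 108 - j8.738e+05 Ω = 8.738e+05∠-90.0° Ω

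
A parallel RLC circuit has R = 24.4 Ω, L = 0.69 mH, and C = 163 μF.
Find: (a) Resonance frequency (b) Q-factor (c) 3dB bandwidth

Step 1 — Resonance: ω₀ = 1/√(LC) = 1/√(0.00069·0.000163) = 2982 rad/s.
Step 2 — f₀ = ω₀/(2π) = 474.6 Hz.
Step 3 — Parallel Q: Q = R/(ω₀L) = 24.4/(2982·0.00069) = 11.86.
Step 4 — Bandwidth: Δω = ω₀/Q = 251.4 rad/s; BW = Δω/(2π) = 40.02 Hz.

(a) f₀ = 474.6 Hz  (b) Q = 11.86  (c) BW = 40.02 Hz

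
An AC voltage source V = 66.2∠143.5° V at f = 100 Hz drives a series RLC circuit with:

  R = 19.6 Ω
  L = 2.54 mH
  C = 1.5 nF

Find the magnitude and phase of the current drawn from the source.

Step 1 — Angular frequency: ω = 2π·f = 2π·100 = 628.3 rad/s.
Step 2 — Component impedances:
  R: Z = R = 19.6 Ω
  L: Z = jωL = j·628.3·0.00254 = 0 + j1.596 Ω
  C: Z = 1/(jωC) = -j/(ω·C) = 0 - j1.061e+06 Ω
Step 3 — Series combination: Z_total = R + L + C = 19.6 - j1.061e+06 Ω = 1.061e+06∠-90.0° Ω.
Step 4 — Source phasor: V = 66.2∠143.5° V = -53.22 + j39.38 V.
Step 5 — Ohm's law: I = V / Z_total = (-53.22 + j39.38) / (19.6 - j1.061e+06) = -3.711e-05 - j5.015e-05 A.
Step 6 — Convert to polar: |I| = 6.239e-05 A, ∠I = -126.5°.

I = 6.239e-05∠-126.5° A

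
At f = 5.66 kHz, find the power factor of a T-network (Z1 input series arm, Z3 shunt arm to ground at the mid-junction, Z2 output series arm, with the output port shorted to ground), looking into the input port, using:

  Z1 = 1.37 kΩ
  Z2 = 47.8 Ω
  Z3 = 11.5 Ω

Step 1 — Angular frequency: ω = 2π·f = 2π·5660 = 3.556e+04 rad/s.
Step 2 — Component impedances:
  Z1: Z = R = 1370 Ω
  Z2: Z = R = 47.8 Ω
  Z3: Z = R = 11.5 Ω
Step 3 — With the output port shorted to ground, the output series arm Z2 runs from the junction to ground; the shunt arm Z3 also runs from the junction to ground. They appear in parallel: Z3 || Z2 = 9.27 Ω.
Step 4 — Series with input arm Z1: Z_in = Z1 + (Z3 || Z2) = 1379 Ω = 1379∠0.0° Ω.
Step 5 — Power factor: PF = cos(φ) = Re(Z)/|Z| = 1379/1379 = 1.
Step 6 — Type: Im(Z) = 0 ⇒ unity (phase φ = 0.0°).

PF = 1 (unity, φ = 0.0°)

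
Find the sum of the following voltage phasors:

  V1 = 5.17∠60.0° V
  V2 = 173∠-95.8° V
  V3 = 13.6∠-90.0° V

Step 1 — Convert each phasor to rectangular form:
  V1 = 5.17·(cos(60.0°) + j·sin(60.0°)) = 2.585 + j4.477 V
  V2 = 173·(cos(-95.8°) + j·sin(-95.8°)) = -17.48 - j172.1 V
  V3 = 13.6·(cos(-90.0°) + j·sin(-90.0°)) = 0 - j13.6 V
Step 2 — Sum components: V_total = -14.9 - j181.2 V.
Step 3 — Convert to polar: |V_total| = 181.8 V, ∠V_total = -94.7°.

V_total = 181.8∠-94.7° V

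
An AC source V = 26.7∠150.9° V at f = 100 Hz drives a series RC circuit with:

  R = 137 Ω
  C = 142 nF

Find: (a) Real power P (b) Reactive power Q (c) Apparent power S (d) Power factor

Step 1 — Angular frequency: ω = 2π·f = 2π·100 = 628.3 rad/s.
Step 2 — Component impedances:
  R: Z = R = 137 Ω
  C: Z = 1/(jωC) = -j/(ω·C) = 0 - j1.121e+04 Ω
Step 3 — Series combination: Z_total = R + C = 137 - j1.121e+04 Ω = 1.121e+04∠-89.3° Ω.
Step 4 — Source phasor: V = 26.7∠150.9° V = -23.33 + j12.99 V.
Step 5 — Current: I = V / Z = -0.001184 - j0.002067 A = 0.002382∠-119.8° A.
Step 6 — Complex power: S = V·I* = 0.0007773 - j0.0636 VA.
Step 7 — Real power: P = Re(S) = 0.0007773 W.
Step 8 — Reactive power: Q = Im(S) = -0.0636 VAR.
Step 9 — Apparent power: |S| = 0.0636 VA.
Step 10 — Power factor: PF = P/|S| = 0.01222 (leading).

(a) P = 0.0007773 W  (b) Q = -0.0636 VAR  (c) S = 0.0636 VA  (d) PF = 0.01222 (leading)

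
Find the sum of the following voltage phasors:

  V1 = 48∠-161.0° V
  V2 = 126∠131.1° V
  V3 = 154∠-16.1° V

Step 1 — Convert each phasor to rectangular form:
  V1 = 48·(cos(-161.0°) + j·sin(-161.0°)) = -45.38 - j15.63 V
  V2 = 126·(cos(131.1°) + j·sin(131.1°)) = -82.83 + j94.95 V
  V3 = 154·(cos(-16.1°) + j·sin(-16.1°)) = 148 - j42.71 V
Step 2 — Sum components: V_total = 19.75 + j36.62 V.
Step 3 — Convert to polar: |V_total| = 41.6 V, ∠V_total = 61.7°.

V_total = 41.6∠61.7° V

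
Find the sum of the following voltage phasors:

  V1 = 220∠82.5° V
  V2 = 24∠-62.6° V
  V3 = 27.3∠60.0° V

Step 1 — Convert each phasor to rectangular form:
  V1 = 220·(cos(82.5°) + j·sin(82.5°)) = 28.72 + j218.1 V
  V2 = 24·(cos(-62.6°) + j·sin(-62.6°)) = 11.04 - j21.31 V
  V3 = 27.3·(cos(60.0°) + j·sin(60.0°)) = 13.65 + j23.64 V
Step 2 — Sum components: V_total = 53.41 + j220.5 V.
Step 3 — Convert to polar: |V_total| = 226.8 V, ∠V_total = 76.4°.

V_total = 226.8∠76.4° V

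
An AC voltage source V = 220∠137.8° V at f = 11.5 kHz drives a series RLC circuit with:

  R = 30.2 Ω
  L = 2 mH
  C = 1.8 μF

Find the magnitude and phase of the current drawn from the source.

Step 1 — Angular frequency: ω = 2π·f = 2π·1.15e+04 = 7.226e+04 rad/s.
Step 2 — Component impedances:
  R: Z = R = 30.2 Ω
  L: Z = jωL = j·7.226e+04·0.002 = 0 + j144.5 Ω
  C: Z = 1/(jωC) = -j/(ω·C) = 0 - j7.689 Ω
Step 3 — Series combination: Z_total = R + L + C = 30.2 + j136.8 Ω = 140.1∠77.6° Ω.
Step 4 — Source phasor: V = 220∠137.8° V = -163 + j147.8 V.
Step 5 — Ohm's law: I = V / Z_total = (-163 + j147.8) / (30.2 + j136.8) = 0.7792 + j1.363 A.
Step 6 — Convert to polar: |I| = 1.57 A, ∠I = 60.2°.

I = 1.57∠60.2° A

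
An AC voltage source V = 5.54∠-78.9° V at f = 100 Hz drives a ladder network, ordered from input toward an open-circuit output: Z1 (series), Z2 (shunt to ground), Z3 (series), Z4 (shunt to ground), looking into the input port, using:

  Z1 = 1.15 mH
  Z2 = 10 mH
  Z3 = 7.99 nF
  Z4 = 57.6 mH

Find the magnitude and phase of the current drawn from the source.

Step 1 — Angular frequency: ω = 2π·f = 2π·100 = 628.3 rad/s.
Step 2 — Component impedances:
  Z1: Z = jωL = j·628.3·0.00115 = 0 + j0.7226 Ω
  Z2: Z = jωL = j·628.3·0.01 = 0 + j6.283 Ω
  Z3: Z = 1/(jωC) = -j/(ω·C) = 0 - j1.992e+05 Ω
  Z4: Z = jωL = j·628.3·0.0576 = 0 + j36.19 Ω
Step 3 — Ladder network (open output): work backward from the far end, alternating series and parallel combinations. Z_in = 0 + j7.006 Ω = 7.006∠90.0° Ω.
Step 4 — Source phasor: V = 5.54∠-78.9° V = 1.067 - j5.436 V.
Step 5 — Ohm's law: I = V / Z_total = (1.067 - j5.436) / (0 + j7.006) = -0.776 - j0.1522 A.
Step 6 — Convert to polar: |I| = 0.7908 A, ∠I = -168.9°.

I = 0.7908∠-168.9° A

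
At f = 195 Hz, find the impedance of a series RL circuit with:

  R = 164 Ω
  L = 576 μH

Step 1 — Angular frequency: ω = 2π·f = 2π·195 = 1225 rad/s.
Step 2 — Component impedances:
  R: Z = R = 164 Ω
  L: Z = jωL = j·1225·0.000576 = 0 + j0.7057 Ω
Step 3 — Series combination: Z_total = R + L = 164 + j0.7057 Ω = 164∠0.2° Ω.

Z = 164 + j0.7057 Ω = 164∠0.2° Ω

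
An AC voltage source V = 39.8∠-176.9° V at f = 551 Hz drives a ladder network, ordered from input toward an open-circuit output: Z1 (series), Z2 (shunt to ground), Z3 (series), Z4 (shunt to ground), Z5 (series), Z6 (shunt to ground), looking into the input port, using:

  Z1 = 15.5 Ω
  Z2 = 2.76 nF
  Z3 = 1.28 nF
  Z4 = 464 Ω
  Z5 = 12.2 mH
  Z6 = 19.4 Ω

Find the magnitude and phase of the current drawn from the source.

Step 1 — Angular frequency: ω = 2π·f = 2π·551 = 3462 rad/s.
Step 2 — Component impedances:
  Z1: Z = R = 15.5 Ω
  Z2: Z = 1/(jωC) = -j/(ω·C) = 0 - j1.047e+05 Ω
  Z3: Z = 1/(jωC) = -j/(ω·C) = 0 - j2.257e+05 Ω
  Z4: Z = R = 464 Ω
  Z5: Z = jωL = j·3462·0.0122 = 0 + j42.24 Ω
  Z6: Z = R = 19.4 Ω
Step 3 — Ladder network (open output): work backward from the far end, alternating series and parallel combinations. Z_in = 17.71 - j7.149e+04 Ω = 7.149e+04∠-90.0° Ω.
Step 4 — Source phasor: V = 39.8∠-176.9° V = -39.74 - j2.152 V.
Step 5 — Ohm's law: I = V / Z_total = (-39.74 - j2.152) / (17.71 - j7.149e+04) = 2.997e-05 - j0.0005559 A.
Step 6 — Convert to polar: |I| = 0.0005567 A, ∠I = -86.9°.

I = 0.0005567∠-86.9° A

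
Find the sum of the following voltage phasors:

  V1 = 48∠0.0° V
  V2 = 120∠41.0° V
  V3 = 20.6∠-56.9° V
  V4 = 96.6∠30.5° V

Step 1 — Convert each phasor to rectangular form:
  V1 = 48·(cos(0.0°) + j·sin(0.0°)) = 48 V
  V2 = 120·(cos(41.0°) + j·sin(41.0°)) = 90.57 + j78.73 V
  V3 = 20.6·(cos(-56.9°) + j·sin(-56.9°)) = 11.25 - j17.26 V
  V4 = 96.6·(cos(30.5°) + j·sin(30.5°)) = 83.23 + j49.03 V
Step 2 — Sum components: V_total = 233 + j110.5 V.
Step 3 — Convert to polar: |V_total| = 257.9 V, ∠V_total = 25.4°.

V_total = 257.9∠25.4° V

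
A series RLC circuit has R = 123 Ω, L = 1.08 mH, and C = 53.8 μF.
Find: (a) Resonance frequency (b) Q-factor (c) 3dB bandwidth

Step 1 — Resonance condition Im(Z)=0 gives ω₀ = 1/√(LC).
Step 2 — ω₀ = 1/√(0.00108·5.38e-05) = 4149 rad/s.
Step 3 — f₀ = ω₀/(2π) = 660.3 Hz.
Step 4 — Series Q: Q = ω₀L/R = 4149·0.00108/123 = 0.03643.
Step 5 — 3dB bandwidth: Δω = ω₀/Q = 1.139e+05 rad/s; BW = Δω/(2π) = 1.813e+04 Hz.

(a) f₀ = 660.3 Hz  (b) Q = 0.03643  (c) BW = 1.813e+04 Hz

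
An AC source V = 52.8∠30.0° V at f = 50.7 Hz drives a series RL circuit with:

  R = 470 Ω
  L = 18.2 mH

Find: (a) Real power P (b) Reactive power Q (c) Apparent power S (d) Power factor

Step 1 — Angular frequency: ω = 2π·f = 2π·50.7 = 318.6 rad/s.
Step 2 — Component impedances:
  R: Z = R = 470 Ω
  L: Z = jωL = j·318.6·0.0182 = 0 + j5.798 Ω
Step 3 — Series combination: Z_total = R + L = 470 + j5.798 Ω = 470∠0.7° Ω.
Step 4 — Source phasor: V = 52.8∠30.0° V = 45.73 + j26.4 V.
Step 5 — Current: I = V / Z = 0.09797 + j0.05496 A = 0.1123∠29.3° A.
Step 6 — Complex power: S = V·I* = 5.931 + j0.07316 VA.
Step 7 — Real power: P = Re(S) = 5.931 W.
Step 8 — Reactive power: Q = Im(S) = 0.07316 VAR.
Step 9 — Apparent power: |S| = 5.931 VA.
Step 10 — Power factor: PF = P/|S| = 0.9999 (lagging).

(a) P = 5.931 W  (b) Q = 0.07316 VAR  (c) S = 5.931 VA  (d) PF = 0.9999 (lagging)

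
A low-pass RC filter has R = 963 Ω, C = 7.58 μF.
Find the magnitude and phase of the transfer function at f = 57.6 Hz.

Step 1 — Angular frequency: ω = 2π·57.6 = 361.9 rad/s.
Step 2 — Transfer function: H(jω) = 1/(1 + jωRC).
Step 3 — Denominator: 1 + jωRC = 1 + j·361.9·963·7.58e-06 = 1 + j2.642.
Step 4 — H = 0.1253 - j0.3311.
Step 5 — Magnitude: |H| = 0.354 (-9.0 dB); phase: φ = -69.3°.

|H| = 0.354 (-9.0 dB), φ = -69.3°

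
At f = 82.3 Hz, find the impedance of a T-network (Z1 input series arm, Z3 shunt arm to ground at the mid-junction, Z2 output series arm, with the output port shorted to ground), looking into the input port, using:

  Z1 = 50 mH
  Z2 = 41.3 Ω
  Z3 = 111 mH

Step 1 — Angular frequency: ω = 2π·f = 2π·82.3 = 517.1 rad/s.
Step 2 — Component impedances:
  Z1: Z = jωL = j·517.1·0.05 = 0 + j25.86 Ω
  Z2: Z = R = 41.3 Ω
  Z3: Z = jωL = j·517.1·0.111 = 0 + j57.4 Ω
Step 3 — With the output port shorted to ground, the output series arm Z2 runs from the junction to ground; the shunt arm Z3 also runs from the junction to ground. They appear in parallel: Z3 || Z2 = 27.21 + j19.58 Ω.
Step 4 — Series with input arm Z1: Z_in = Z1 + (Z3 || Z2) = 27.21 + j45.43 Ω = 52.96∠59.1° Ω.

Z = 27.21 + j45.43 Ω = 52.96∠59.1° Ω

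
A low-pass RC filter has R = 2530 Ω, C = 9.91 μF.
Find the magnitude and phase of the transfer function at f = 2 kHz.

Step 1 — Angular frequency: ω = 2π·2000 = 1.257e+04 rad/s.
Step 2 — Transfer function: H(jω) = 1/(1 + jωRC).
Step 3 — Denominator: 1 + jωRC = 1 + j·1.257e+04·2530·9.91e-06 = 1 + j315.1.
Step 4 — H = 1.007e-05 - j0.003174.
Step 5 — Magnitude: |H| = 0.003174 (-50.0 dB); phase: φ = -89.8°.

|H| = 0.003174 (-50.0 dB), φ = -89.8°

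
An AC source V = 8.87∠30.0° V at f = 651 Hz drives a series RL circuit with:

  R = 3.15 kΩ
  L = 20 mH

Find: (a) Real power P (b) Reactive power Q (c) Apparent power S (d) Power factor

Step 1 — Angular frequency: ω = 2π·f = 2π·651 = 4090 rad/s.
Step 2 — Component impedances:
  R: Z = R = 3150 Ω
  L: Z = jωL = j·4090·0.02 = 0 + j81.81 Ω
Step 3 — Series combination: Z_total = R + L = 3150 + j81.81 Ω = 3151∠1.5° Ω.
Step 4 — Source phasor: V = 8.87∠30.0° V = 7.682 + j4.435 V.
Step 5 — Current: I = V / Z = 0.002474 + j0.001344 A = 0.002815∠28.5° A.
Step 6 — Complex power: S = V·I* = 0.02496 + j0.0006482 VA.
Step 7 — Real power: P = Re(S) = 0.02496 W.
Step 8 — Reactive power: Q = Im(S) = 0.0006482 VAR.
Step 9 — Apparent power: |S| = 0.02497 VA.
Step 10 — Power factor: PF = P/|S| = 0.9997 (lagging).

(a) P = 0.02496 W  (b) Q = 0.0006482 VAR  (c) S = 0.02497 VA  (d) PF = 0.9997 (lagging)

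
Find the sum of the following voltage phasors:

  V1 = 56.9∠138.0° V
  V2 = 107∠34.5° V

Step 1 — Convert each phasor to rectangular form:
  V1 = 56.9·(cos(138.0°) + j·sin(138.0°)) = -42.28 + j38.07 V
  V2 = 107·(cos(34.5°) + j·sin(34.5°)) = 88.18 + j60.61 V
Step 2 — Sum components: V_total = 45.9 + j98.68 V.
Step 3 — Convert to polar: |V_total| = 108.8 V, ∠V_total = 65.1°.

V_total = 108.8∠65.1° V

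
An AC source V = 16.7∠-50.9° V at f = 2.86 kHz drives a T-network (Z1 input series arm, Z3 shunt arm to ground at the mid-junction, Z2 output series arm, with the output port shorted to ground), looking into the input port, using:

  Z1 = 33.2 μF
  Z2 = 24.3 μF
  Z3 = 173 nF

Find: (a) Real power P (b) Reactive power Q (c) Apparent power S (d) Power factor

Step 1 — Angular frequency: ω = 2π·f = 2π·2860 = 1.797e+04 rad/s.
Step 2 — Component impedances:
  Z1: Z = 1/(jωC) = -j/(ω·C) = 0 - j1.676 Ω
  Z2: Z = 1/(jωC) = -j/(ω·C) = 0 - j2.29 Ω
  Z3: Z = 1/(jωC) = -j/(ω·C) = 0 - j321.7 Ω
Step 3 — With the output port shorted to ground, the output series arm Z2 runs from the junction to ground; the shunt arm Z3 also runs from the junction to ground. They appear in parallel: Z3 || Z2 = 0 - j2.274 Ω.
Step 4 — Series with input arm Z1: Z_in = Z1 + (Z3 || Z2) = 0 - j3.95 Ω = 3.95∠-90.0° Ω.
Step 5 — Source phasor: V = 16.7∠-50.9° V = 10.53 - j12.96 V.
Step 6 — Current: I = V / Z = 3.281 + j2.666 A = 4.228∠39.1° A.
Step 7 — Complex power: S = V·I* = 0 - j70.6 VA.
Step 8 — Real power: P = Re(S) = 0 W.
Step 9 — Reactive power: Q = Im(S) = -70.6 VAR.
Step 10 — Apparent power: |S| = 70.6 VA.
Step 11 — Power factor: PF = P/|S| = 0 (leading).

(a) P = 0 W  (b) Q = -70.6 VAR  (c) S = 70.6 VA  (d) PF = 0 (leading)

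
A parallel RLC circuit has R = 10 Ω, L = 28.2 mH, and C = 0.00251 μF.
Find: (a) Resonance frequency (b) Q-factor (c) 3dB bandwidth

Step 1 — Resonance: ω₀ = 1/√(LC) = 1/√(0.0282·2.51e-09) = 1.189e+05 rad/s.
Step 2 — f₀ = ω₀/(2π) = 1.892e+04 Hz.
Step 3 — Parallel Q: Q = R/(ω₀L) = 10/(1.189e+05·0.0282) = 0.002983.
Step 4 — Bandwidth: Δω = ω₀/Q = 3.984e+07 rad/s; BW = Δω/(2π) = 6.341e+06 Hz.

(a) f₀ = 1.892e+04 Hz  (b) Q = 0.002983  (c) BW = 6.341e+06 Hz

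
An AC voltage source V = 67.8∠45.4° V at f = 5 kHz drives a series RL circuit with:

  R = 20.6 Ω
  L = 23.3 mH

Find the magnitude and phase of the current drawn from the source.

Step 1 — Angular frequency: ω = 2π·f = 2π·5000 = 3.142e+04 rad/s.
Step 2 — Component impedances:
  R: Z = R = 20.6 Ω
  L: Z = jωL = j·3.142e+04·0.0233 = 0 + j732 Ω
Step 3 — Series combination: Z_total = R + L = 20.6 + j732 Ω = 732.3∠88.4° Ω.
Step 4 — Source phasor: V = 67.8∠45.4° V = 47.61 + j48.28 V.
Step 5 — Ohm's law: I = V / Z_total = (47.61 + j48.28) / (20.6 + j732) = 0.06773 - j0.06313 A.
Step 6 — Convert to polar: |I| = 0.09259 A, ∠I = -43.0°.

I = 0.09259∠-43.0° A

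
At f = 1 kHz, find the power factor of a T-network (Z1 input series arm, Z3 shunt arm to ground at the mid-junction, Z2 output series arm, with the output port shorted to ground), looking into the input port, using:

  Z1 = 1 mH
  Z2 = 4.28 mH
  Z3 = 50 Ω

Step 1 — Angular frequency: ω = 2π·f = 2π·1000 = 6283 rad/s.
Step 2 — Component impedances:
  Z1: Z = jωL = j·6283·0.001 = 0 + j6.283 Ω
  Z2: Z = jωL = j·6283·0.00428 = 0 + j26.89 Ω
  Z3: Z = R = 50 Ω
Step 3 — With the output port shorted to ground, the output series arm Z2 runs from the junction to ground; the shunt arm Z3 also runs from the junction to ground. They appear in parallel: Z3 || Z2 = 11.22 + j20.86 Ω.
Step 4 — Series with input arm Z1: Z_in = Z1 + (Z3 || Z2) = 11.22 + j27.14 Ω = 29.37∠67.5° Ω.
Step 5 — Power factor: PF = cos(φ) = Re(Z)/|Z| = 11.22/29.37 = 0.382.
Step 6 — Type: Im(Z) = 27.14 ⇒ lagging (phase φ = 67.5°).

PF = 0.382 (lagging, φ = 67.5°)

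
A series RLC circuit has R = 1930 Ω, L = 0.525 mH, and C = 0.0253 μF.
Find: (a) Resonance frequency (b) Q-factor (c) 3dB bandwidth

Step 1 — Resonance: ω₀ = 1/√(LC) = 1/√(0.000525·2.53e-08) = 2.744e+05 rad/s.
Step 2 — f₀ = ω₀/(2π) = 4.367e+04 Hz.
Step 3 — Series Q: Q = ω₀L/R = 2.744e+05·0.000525/1930 = 0.07464.
Step 4 — Bandwidth: Δω = ω₀/Q = 3.676e+06 rad/s; BW = Δω/(2π) = 5.851e+05 Hz.

(a) f₀ = 4.367e+04 Hz  (b) Q = 0.07464  (c) BW = 5.851e+05 Hz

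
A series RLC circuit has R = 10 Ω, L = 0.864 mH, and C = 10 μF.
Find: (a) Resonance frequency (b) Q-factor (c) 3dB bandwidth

Step 1 — Resonance: ω₀ = 1/√(LC) = 1/√(0.000864·1e-05) = 1.076e+04 rad/s.
Step 2 — f₀ = ω₀/(2π) = 1712 Hz.
Step 3 — Series Q: Q = ω₀L/R = 1.076e+04·0.000864/10 = 0.9295.
Step 4 — Bandwidth: Δω = ω₀/Q = 1.157e+04 rad/s; BW = Δω/(2π) = 1842 Hz.

(a) f₀ = 1712 Hz  (b) Q = 0.9295  (c) BW = 1842 Hz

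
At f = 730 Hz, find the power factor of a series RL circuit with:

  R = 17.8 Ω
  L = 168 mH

Step 1 — Angular frequency: ω = 2π·f = 2π·730 = 4587 rad/s.
Step 2 — Component impedances:
  R: Z = R = 17.8 Ω
  L: Z = jωL = j·4587·0.168 = 0 + j770.6 Ω
Step 3 — Series combination: Z_total = R + L = 17.8 + j770.6 Ω = 770.8∠88.7° Ω.
Step 4 — Power factor: PF = cos(φ) = Re(Z)/|Z| = 17.8/770.8 = 0.02309.
Step 5 — Type: Im(Z) = 770.6 ⇒ lagging (phase φ = 88.7°).

PF = 0.02309 (lagging, φ = 88.7°)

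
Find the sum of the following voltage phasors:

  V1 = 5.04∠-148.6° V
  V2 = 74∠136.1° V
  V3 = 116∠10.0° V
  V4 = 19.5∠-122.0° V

Step 1 — Convert each phasor to rectangular form:
  V1 = 5.04·(cos(-148.6°) + j·sin(-148.6°)) = -4.302 - j2.626 V
  V2 = 74·(cos(136.1°) + j·sin(136.1°)) = -53.32 + j51.31 V
  V3 = 116·(cos(10.0°) + j·sin(10.0°)) = 114.2 + j20.14 V
  V4 = 19.5·(cos(-122.0°) + j·sin(-122.0°)) = -10.33 - j16.54 V
Step 2 — Sum components: V_total = 46.28 + j52.29 V.
Step 3 — Convert to polar: |V_total| = 69.83 V, ∠V_total = 48.5°.

V_total = 69.83∠48.5° V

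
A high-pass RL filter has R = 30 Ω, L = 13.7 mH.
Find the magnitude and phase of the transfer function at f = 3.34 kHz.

Step 1 — Angular frequency: ω = 2π·3340 = 2.099e+04 rad/s.
Step 2 — Transfer function: H(jω) = jωL/(R + jωL).
Step 3 — Numerator jωL = j·287.5; denominator R + jωL = 30 + j287.5.
Step 4 — H = 0.9892 + j0.1032.
Step 5 — Magnitude: |H| = 0.9946 (-0.0 dB); phase: φ = 6.0°.

|H| = 0.9946 (-0.0 dB), φ = 6.0°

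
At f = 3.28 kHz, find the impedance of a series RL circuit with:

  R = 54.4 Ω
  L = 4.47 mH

Step 1 — Angular frequency: ω = 2π·f = 2π·3280 = 2.061e+04 rad/s.
Step 2 — Component impedances:
  R: Z = R = 54.4 Ω
  L: Z = jωL = j·2.061e+04·0.00447 = 0 + j92.12 Ω
Step 3 — Series combination: Z_total = R + L = 54.4 + j92.12 Ω = 107∠59.4° Ω.

Z = 54.4 + j92.12 Ω = 107∠59.4° Ω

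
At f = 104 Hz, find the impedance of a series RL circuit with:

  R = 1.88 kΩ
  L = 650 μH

Step 1 — Angular frequency: ω = 2π·f = 2π·104 = 653.5 rad/s.
Step 2 — Component impedances:
  R: Z = R = 1880 Ω
  L: Z = jωL = j·653.5·0.00065 = 0 + j0.4247 Ω
Step 3 — Series combination: Z_total = R + L = 1880 + j0.4247 Ω = 1880∠0.0° Ω.

Z = 1880 + j0.4247 Ω = 1880∠0.0° Ω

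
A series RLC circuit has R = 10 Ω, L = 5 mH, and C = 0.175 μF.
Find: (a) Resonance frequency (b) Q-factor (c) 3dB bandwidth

Step 1 — Resonance: ω₀ = 1/√(LC) = 1/√(0.005·1.75e-07) = 3.381e+04 rad/s.
Step 2 — f₀ = ω₀/(2π) = 5380 Hz.
Step 3 — Series Q: Q = ω₀L/R = 3.381e+04·0.005/10 = 16.9.
Step 4 — Bandwidth: Δω = ω₀/Q = 2000 rad/s; BW = Δω/(2π) = 318.3 Hz.

(a) f₀ = 5380 Hz  (b) Q = 16.9  (c) BW = 318.3 Hz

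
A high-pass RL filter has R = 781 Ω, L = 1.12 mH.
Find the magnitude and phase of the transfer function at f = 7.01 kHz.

Step 1 — Angular frequency: ω = 2π·7010 = 4.405e+04 rad/s.
Step 2 — Transfer function: H(jω) = jωL/(R + jωL).
Step 3 — Numerator jωL = j·49.33; denominator R + jωL = 781 + j49.33.
Step 4 — H = 0.003974 + j0.06291.
Step 5 — Magnitude: |H| = 0.06304 (-24.0 dB); phase: φ = 86.4°.

|H| = 0.06304 (-24.0 dB), φ = 86.4°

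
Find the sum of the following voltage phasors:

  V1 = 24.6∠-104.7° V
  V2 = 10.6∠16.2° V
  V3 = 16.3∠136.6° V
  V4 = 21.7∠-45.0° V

Step 1 — Convert each phasor to rectangular form:
  V1 = 24.6·(cos(-104.7°) + j·sin(-104.7°)) = -6.242 - j23.79 V
  V2 = 10.6·(cos(16.2°) + j·sin(16.2°)) = 10.18 + j2.957 V
  V3 = 16.3·(cos(136.6°) + j·sin(136.6°)) = -11.84 + j11.2 V
  V4 = 21.7·(cos(-45.0°) + j·sin(-45.0°)) = 15.34 - j15.34 V
Step 2 — Sum components: V_total = 7.438 - j24.98 V.
Step 3 — Convert to polar: |V_total| = 26.07 V, ∠V_total = -73.4°.

V_total = 26.07∠-73.4° V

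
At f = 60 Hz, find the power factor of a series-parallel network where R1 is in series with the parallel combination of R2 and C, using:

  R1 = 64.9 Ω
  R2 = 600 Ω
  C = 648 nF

Step 1 — Angular frequency: ω = 2π·f = 2π·60 = 377 rad/s.
Step 2 — Component impedances:
  R1: Z = R = 64.9 Ω
  R2: Z = R = 600 Ω
  C: Z = 1/(jωC) = -j/(ω·C) = 0 - j4093 Ω
Step 3 — Parallel branch: R2 || C = 1/(1/R2 + 1/C) = 587.4 - j86.09 Ω.
Step 4 — Series with R1: Z_total = R1 + (R2 || C) = 652.3 - j86.09 Ω = 657.9∠-7.5° Ω.
Step 5 — Power factor: PF = cos(φ) = Re(Z)/|Z| = 652.28/657.94 = 0.9914.
Step 6 — Type: Im(Z) = -86.09 ⇒ leading (phase φ = -7.5°).

PF = 0.9914 (leading, φ = -7.5°)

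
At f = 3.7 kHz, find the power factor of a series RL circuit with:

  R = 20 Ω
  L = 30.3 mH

Step 1 — Angular frequency: ω = 2π·f = 2π·3700 = 2.325e+04 rad/s.
Step 2 — Component impedances:
  R: Z = R = 20 Ω
  L: Z = jωL = j·2.325e+04·0.0303 = 0 + j704.4 Ω
Step 3 — Series combination: Z_total = R + L = 20 + j704.4 Ω = 704.7∠88.4° Ω.
Step 4 — Power factor: PF = cos(φ) = Re(Z)/|Z| = 20/704.7 = 0.02838.
Step 5 — Type: Im(Z) = 704.4 ⇒ lagging (phase φ = 88.4°).

PF = 0.02838 (lagging, φ = 88.4°)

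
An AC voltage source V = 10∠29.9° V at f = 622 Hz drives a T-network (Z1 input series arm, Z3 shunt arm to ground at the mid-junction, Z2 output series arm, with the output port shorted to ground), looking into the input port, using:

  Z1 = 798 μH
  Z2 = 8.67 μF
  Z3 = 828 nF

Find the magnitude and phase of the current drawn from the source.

Step 1 — Angular frequency: ω = 2π·f = 2π·622 = 3908 rad/s.
Step 2 — Component impedances:
  Z1: Z = jωL = j·3908·0.000798 = 0 + j3.119 Ω
  Z2: Z = 1/(jωC) = -j/(ω·C) = 0 - j29.51 Ω
  Z3: Z = 1/(jωC) = -j/(ω·C) = 0 - j309 Ω
Step 3 — With the output port shorted to ground, the output series arm Z2 runs from the junction to ground; the shunt arm Z3 also runs from the junction to ground. They appear in parallel: Z3 || Z2 = 0 - j26.94 Ω.
Step 4 — Series with input arm Z1: Z_in = Z1 + (Z3 || Z2) = 0 - j23.82 Ω = 23.82∠-90.0° Ω.
Step 5 — Source phasor: V = 10∠29.9° V = 8.669 + j4.985 V.
Step 6 — Ohm's law: I = V / Z_total = (8.669 + j4.985) / (0 - j23.82) = -0.2093 + j0.3639 A.
Step 7 — Convert to polar: |I| = 0.4198 A, ∠I = 119.9°.

I = 0.4198∠119.9° A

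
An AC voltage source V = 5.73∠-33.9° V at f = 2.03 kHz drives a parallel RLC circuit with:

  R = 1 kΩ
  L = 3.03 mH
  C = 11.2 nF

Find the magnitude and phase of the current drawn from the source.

Step 1 — Angular frequency: ω = 2π·f = 2π·2030 = 1.275e+04 rad/s.
Step 2 — Component impedances:
  R: Z = R = 1000 Ω
  L: Z = jωL = j·1.275e+04·0.00303 = 0 + j38.65 Ω
  C: Z = 1/(jωC) = -j/(ω·C) = 0 - j7000 Ω
Step 3 — Parallel combination: 1/Z_total = 1/R + 1/L + 1/C; Z_total = 1.508 + j38.8 Ω = 38.83∠87.8° Ω.
Step 4 — Source phasor: V = 5.73∠-33.9° V = 4.756 - j3.196 V.
Step 5 — Ohm's law: I = V / Z_total = (4.756 - j3.196) / (1.508 + j38.8) = -0.07748 - j0.1256 A.
Step 6 — Convert to polar: |I| = 0.1476 A, ∠I = -121.7°.

I = 0.1476∠-121.7° A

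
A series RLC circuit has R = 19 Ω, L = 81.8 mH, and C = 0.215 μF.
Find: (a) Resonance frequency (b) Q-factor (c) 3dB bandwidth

Step 1 — Resonance: ω₀ = 1/√(LC) = 1/√(0.0818·2.15e-07) = 7541 rad/s.
Step 2 — f₀ = ω₀/(2π) = 1200 Hz.
Step 3 — Series Q: Q = ω₀L/R = 7541·0.0818/19 = 32.46.
Step 4 — Bandwidth: Δω = ω₀/Q = 232.3 rad/s; BW = Δω/(2π) = 36.97 Hz.

(a) f₀ = 1200 Hz  (b) Q = 32.46  (c) BW = 36.97 Hz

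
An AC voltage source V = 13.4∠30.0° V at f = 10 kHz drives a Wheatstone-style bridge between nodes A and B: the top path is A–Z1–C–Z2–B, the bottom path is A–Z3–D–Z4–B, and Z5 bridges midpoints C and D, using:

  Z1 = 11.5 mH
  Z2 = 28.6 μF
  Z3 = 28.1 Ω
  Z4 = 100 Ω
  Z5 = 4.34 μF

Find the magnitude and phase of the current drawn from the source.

Step 1 — Angular frequency: ω = 2π·f = 2π·1e+04 = 6.283e+04 rad/s.
Step 2 — Component impedances:
  Z1: Z = jωL = j·6.283e+04·0.0115 = 0 + j722.6 Ω
  Z2: Z = 1/(jωC) = -j/(ω·C) = 0 - j0.5565 Ω
  Z3: Z = R = 28.1 Ω
  Z4: Z = R = 100 Ω
  Z5: Z = 1/(jωC) = -j/(ω·C) = 0 - j3.667 Ω
Step 3 — Bridge requires nodal analysis (the Z5 bridge couples midpoints C and D, so the two paths cannot be reduced to a simple series/parallel combination). Setting node B to ground and injecting 1 A at node A, the 3-node admittance system at A, C, D solves to V_A = Z_AB = 28.52 - j3.115 Ω = 28.69∠-6.2° Ω.
Step 4 — Source phasor: V = 13.4∠30.0° V = 11.6 + j6.7 V.
Step 5 — Ohm's law: I = V / Z_total = (11.6 + j6.7) / (28.52 - j3.115) = 0.3767 + j0.276 A.
Step 6 — Convert to polar: |I| = 0.467 A, ∠I = 36.2°.

I = 0.467∠36.2° A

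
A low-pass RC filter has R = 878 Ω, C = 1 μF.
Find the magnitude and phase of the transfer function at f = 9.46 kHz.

Step 1 — Angular frequency: ω = 2π·9460 = 5.944e+04 rad/s.
Step 2 — Transfer function: H(jω) = 1/(1 + jωRC).
Step 3 — Denominator: 1 + jωRC = 1 + j·5.944e+04·878·1e-06 = 1 + j52.19.
Step 4 — H = 0.000367 - j0.01915.
Step 5 — Magnitude: |H| = 0.01916 (-34.4 dB); phase: φ = -88.9°.

|H| = 0.01916 (-34.4 dB), φ = -88.9°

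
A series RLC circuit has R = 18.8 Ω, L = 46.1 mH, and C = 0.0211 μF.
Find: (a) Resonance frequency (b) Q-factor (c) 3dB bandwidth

Step 1 — Resonance condition Im(Z)=0 gives ω₀ = 1/√(LC).
Step 2 — ω₀ = 1/√(0.0461·2.11e-08) = 3.206e+04 rad/s.
Step 3 — f₀ = ω₀/(2π) = 5103 Hz.
Step 4 — Series Q: Q = ω₀L/R = 3.206e+04·0.0461/18.8 = 78.62.
Step 5 — 3dB bandwidth: Δω = ω₀/Q = 407.8 rad/s; BW = Δω/(2π) = 64.9 Hz.

(a) f₀ = 5103 Hz  (b) Q = 78.62  (c) BW = 64.9 Hz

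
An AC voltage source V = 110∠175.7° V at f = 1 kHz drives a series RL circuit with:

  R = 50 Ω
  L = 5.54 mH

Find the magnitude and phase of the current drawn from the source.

Step 1 — Angular frequency: ω = 2π·f = 2π·1000 = 6283 rad/s.
Step 2 — Component impedances:
  R: Z = R = 50 Ω
  L: Z = jωL = j·6283·0.00554 = 0 + j34.81 Ω
Step 3 — Series combination: Z_total = R + L = 50 + j34.81 Ω = 60.92∠34.8° Ω.
Step 4 — Source phasor: V = 110∠175.7° V = -109.7 + j8.248 V.
Step 5 — Ohm's law: I = V / Z_total = (-109.7 + j8.248) / (50 + j34.81) = -1.4 + j1.14 A.
Step 6 — Convert to polar: |I| = 1.806 A, ∠I = 140.9°.

I = 1.806∠140.9° A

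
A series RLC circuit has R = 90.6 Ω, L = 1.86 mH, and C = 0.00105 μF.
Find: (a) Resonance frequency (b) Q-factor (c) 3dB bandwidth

Step 1 — Resonance: ω₀ = 1/√(LC) = 1/√(0.00186·1.05e-09) = 7.156e+05 rad/s.
Step 2 — f₀ = ω₀/(2π) = 1.139e+05 Hz.
Step 3 — Series Q: Q = ω₀L/R = 7.156e+05·0.00186/90.6 = 14.69.
Step 4 — Bandwidth: Δω = ω₀/Q = 4.871e+04 rad/s; BW = Δω/(2π) = 7752 Hz.

(a) f₀ = 1.139e+05 Hz  (b) Q = 14.69  (c) BW = 7752 Hz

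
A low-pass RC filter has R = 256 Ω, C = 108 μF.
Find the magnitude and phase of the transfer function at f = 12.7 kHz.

Step 1 — Angular frequency: ω = 2π·1.27e+04 = 7.98e+04 rad/s.
Step 2 — Transfer function: H(jω) = 1/(1 + jωRC).
Step 3 — Denominator: 1 + jωRC = 1 + j·7.98e+04·256·0.000108 = 1 + j2206.
Step 4 — H = 2.054e-07 - j0.0004533.
Step 5 — Magnitude: |H| = 0.0004533 (-66.9 dB); phase: φ = -90.0°.

|H| = 0.0004533 (-66.9 dB), φ = -90.0°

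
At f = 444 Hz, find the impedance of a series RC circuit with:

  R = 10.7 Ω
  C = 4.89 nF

Step 1 — Angular frequency: ω = 2π·f = 2π·444 = 2790 rad/s.
Step 2 — Component impedances:
  R: Z = R = 10.7 Ω
  C: Z = 1/(jωC) = -j/(ω·C) = 0 - j7.33e+04 Ω
Step 3 — Series combination: Z_total = R + C = 10.7 - j7.33e+04 Ω = 7.33e+04∠-90.0° Ω.

Z = 10.7 - j7.33e+04 Ω = 7.33e+04∠-90.0° Ω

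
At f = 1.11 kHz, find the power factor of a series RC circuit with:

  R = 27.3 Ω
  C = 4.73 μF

Step 1 — Angular frequency: ω = 2π·f = 2π·1110 = 6974 rad/s.
Step 2 — Component impedances:
  R: Z = R = 27.3 Ω
  C: Z = 1/(jωC) = -j/(ω·C) = 0 - j30.31 Ω
Step 3 — Series combination: Z_total = R + C = 27.3 - j30.31 Ω = 40.79∠-48.0° Ω.
Step 4 — Power factor: PF = cos(φ) = Re(Z)/|Z| = 27.3/40.795 = 0.6692.
Step 5 — Type: Im(Z) = -30.31 ⇒ leading (phase φ = -48.0°).

PF = 0.6692 (leading, φ = -48.0°)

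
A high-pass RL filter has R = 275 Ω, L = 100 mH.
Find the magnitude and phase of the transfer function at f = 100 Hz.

Step 1 — Angular frequency: ω = 2π·100 = 628.3 rad/s.
Step 2 — Transfer function: H(jω) = jωL/(R + jωL).
Step 3 — Numerator jωL = j·62.83; denominator R + jωL = 275 + j62.83.
Step 4 — H = 0.04961 + j0.2171.
Step 5 — Magnitude: |H| = 0.2227 (-13.0 dB); phase: φ = 77.1°.

|H| = 0.2227 (-13.0 dB), φ = 77.1°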